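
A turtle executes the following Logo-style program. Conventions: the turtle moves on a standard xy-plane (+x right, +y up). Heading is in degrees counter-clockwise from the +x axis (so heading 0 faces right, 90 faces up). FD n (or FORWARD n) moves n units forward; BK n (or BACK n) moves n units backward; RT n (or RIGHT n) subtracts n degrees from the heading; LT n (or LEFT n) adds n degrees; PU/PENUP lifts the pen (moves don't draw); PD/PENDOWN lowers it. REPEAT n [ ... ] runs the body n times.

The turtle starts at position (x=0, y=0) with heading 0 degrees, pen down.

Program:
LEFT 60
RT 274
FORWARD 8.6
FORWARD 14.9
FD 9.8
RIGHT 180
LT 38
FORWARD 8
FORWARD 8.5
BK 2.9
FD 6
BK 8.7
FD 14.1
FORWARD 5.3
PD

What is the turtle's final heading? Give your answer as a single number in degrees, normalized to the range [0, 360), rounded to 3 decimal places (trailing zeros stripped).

Answer: 4

Derivation:
Executing turtle program step by step:
Start: pos=(0,0), heading=0, pen down
LT 60: heading 0 -> 60
RT 274: heading 60 -> 146
FD 8.6: (0,0) -> (-7.13,4.809) [heading=146, draw]
FD 14.9: (-7.13,4.809) -> (-19.482,13.141) [heading=146, draw]
FD 9.8: (-19.482,13.141) -> (-27.607,18.621) [heading=146, draw]
RT 180: heading 146 -> 326
LT 38: heading 326 -> 4
FD 8: (-27.607,18.621) -> (-19.626,19.179) [heading=4, draw]
FD 8.5: (-19.626,19.179) -> (-11.147,19.772) [heading=4, draw]
BK 2.9: (-11.147,19.772) -> (-14.04,19.57) [heading=4, draw]
FD 6: (-14.04,19.57) -> (-8.055,19.988) [heading=4, draw]
BK 8.7: (-8.055,19.988) -> (-16.734,19.381) [heading=4, draw]
FD 14.1: (-16.734,19.381) -> (-2.668,20.365) [heading=4, draw]
FD 5.3: (-2.668,20.365) -> (2.619,20.735) [heading=4, draw]
PD: pen down
Final: pos=(2.619,20.735), heading=4, 10 segment(s) drawn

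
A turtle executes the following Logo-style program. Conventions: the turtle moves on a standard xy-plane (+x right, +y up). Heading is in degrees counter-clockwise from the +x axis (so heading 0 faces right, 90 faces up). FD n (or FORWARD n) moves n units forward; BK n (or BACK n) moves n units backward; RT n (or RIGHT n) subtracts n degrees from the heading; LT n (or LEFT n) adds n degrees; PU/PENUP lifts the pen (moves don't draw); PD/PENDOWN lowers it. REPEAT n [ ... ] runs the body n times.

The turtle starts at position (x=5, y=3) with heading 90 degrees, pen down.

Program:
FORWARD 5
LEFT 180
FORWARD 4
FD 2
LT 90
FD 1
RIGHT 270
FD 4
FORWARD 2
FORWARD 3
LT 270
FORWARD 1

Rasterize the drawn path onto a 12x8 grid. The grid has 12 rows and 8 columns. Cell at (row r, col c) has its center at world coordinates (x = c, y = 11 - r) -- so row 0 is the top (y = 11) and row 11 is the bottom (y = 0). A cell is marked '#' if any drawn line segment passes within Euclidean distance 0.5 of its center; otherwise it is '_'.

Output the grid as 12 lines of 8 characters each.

Segment 0: (5,3) -> (5,8)
Segment 1: (5,8) -> (5,4)
Segment 2: (5,4) -> (5,2)
Segment 3: (5,2) -> (6,2)
Segment 4: (6,2) -> (6,6)
Segment 5: (6,6) -> (6,8)
Segment 6: (6,8) -> (6,11)
Segment 7: (6,11) -> (7,11)

Answer: ______##
______#_
______#_
_____##_
_____##_
_____##_
_____##_
_____##_
_____##_
_____##_
________
________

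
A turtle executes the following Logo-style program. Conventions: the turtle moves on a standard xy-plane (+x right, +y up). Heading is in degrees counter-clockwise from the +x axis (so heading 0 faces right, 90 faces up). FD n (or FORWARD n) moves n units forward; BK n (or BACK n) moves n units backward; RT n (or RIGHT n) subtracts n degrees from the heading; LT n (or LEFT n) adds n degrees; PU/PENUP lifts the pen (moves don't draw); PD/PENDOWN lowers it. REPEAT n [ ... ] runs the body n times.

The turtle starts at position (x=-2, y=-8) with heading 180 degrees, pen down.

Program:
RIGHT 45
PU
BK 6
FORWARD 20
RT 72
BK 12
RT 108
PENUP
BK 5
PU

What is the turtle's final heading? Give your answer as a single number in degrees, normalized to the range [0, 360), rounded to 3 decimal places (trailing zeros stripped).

Answer: 315

Derivation:
Executing turtle program step by step:
Start: pos=(-2,-8), heading=180, pen down
RT 45: heading 180 -> 135
PU: pen up
BK 6: (-2,-8) -> (2.243,-12.243) [heading=135, move]
FD 20: (2.243,-12.243) -> (-11.899,1.899) [heading=135, move]
RT 72: heading 135 -> 63
BK 12: (-11.899,1.899) -> (-17.347,-8.793) [heading=63, move]
RT 108: heading 63 -> 315
PU: pen up
BK 5: (-17.347,-8.793) -> (-20.883,-5.257) [heading=315, move]
PU: pen up
Final: pos=(-20.883,-5.257), heading=315, 0 segment(s) drawn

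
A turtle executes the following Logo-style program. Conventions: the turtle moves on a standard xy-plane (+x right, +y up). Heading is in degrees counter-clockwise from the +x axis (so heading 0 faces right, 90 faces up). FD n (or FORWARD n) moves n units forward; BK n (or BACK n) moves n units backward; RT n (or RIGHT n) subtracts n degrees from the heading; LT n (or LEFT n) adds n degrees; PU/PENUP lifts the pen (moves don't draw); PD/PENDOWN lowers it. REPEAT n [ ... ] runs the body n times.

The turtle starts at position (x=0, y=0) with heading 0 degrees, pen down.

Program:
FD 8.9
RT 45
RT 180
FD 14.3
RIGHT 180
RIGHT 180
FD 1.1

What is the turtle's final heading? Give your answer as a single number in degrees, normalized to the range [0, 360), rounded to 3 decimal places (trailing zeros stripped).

Answer: 135

Derivation:
Executing turtle program step by step:
Start: pos=(0,0), heading=0, pen down
FD 8.9: (0,0) -> (8.9,0) [heading=0, draw]
RT 45: heading 0 -> 315
RT 180: heading 315 -> 135
FD 14.3: (8.9,0) -> (-1.212,10.112) [heading=135, draw]
RT 180: heading 135 -> 315
RT 180: heading 315 -> 135
FD 1.1: (-1.212,10.112) -> (-1.989,10.889) [heading=135, draw]
Final: pos=(-1.989,10.889), heading=135, 3 segment(s) drawn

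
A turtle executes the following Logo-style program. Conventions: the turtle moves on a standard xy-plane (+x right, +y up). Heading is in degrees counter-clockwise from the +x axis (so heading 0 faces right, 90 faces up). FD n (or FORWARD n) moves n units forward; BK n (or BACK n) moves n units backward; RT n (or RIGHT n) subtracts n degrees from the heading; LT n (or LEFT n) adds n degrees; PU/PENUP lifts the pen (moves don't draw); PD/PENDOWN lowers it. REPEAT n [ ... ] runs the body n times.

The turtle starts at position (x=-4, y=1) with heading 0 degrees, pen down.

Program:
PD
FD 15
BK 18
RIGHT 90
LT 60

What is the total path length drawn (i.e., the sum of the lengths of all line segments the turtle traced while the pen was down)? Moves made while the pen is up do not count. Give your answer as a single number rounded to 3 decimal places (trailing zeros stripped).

Answer: 33

Derivation:
Executing turtle program step by step:
Start: pos=(-4,1), heading=0, pen down
PD: pen down
FD 15: (-4,1) -> (11,1) [heading=0, draw]
BK 18: (11,1) -> (-7,1) [heading=0, draw]
RT 90: heading 0 -> 270
LT 60: heading 270 -> 330
Final: pos=(-7,1), heading=330, 2 segment(s) drawn

Segment lengths:
  seg 1: (-4,1) -> (11,1), length = 15
  seg 2: (11,1) -> (-7,1), length = 18
Total = 33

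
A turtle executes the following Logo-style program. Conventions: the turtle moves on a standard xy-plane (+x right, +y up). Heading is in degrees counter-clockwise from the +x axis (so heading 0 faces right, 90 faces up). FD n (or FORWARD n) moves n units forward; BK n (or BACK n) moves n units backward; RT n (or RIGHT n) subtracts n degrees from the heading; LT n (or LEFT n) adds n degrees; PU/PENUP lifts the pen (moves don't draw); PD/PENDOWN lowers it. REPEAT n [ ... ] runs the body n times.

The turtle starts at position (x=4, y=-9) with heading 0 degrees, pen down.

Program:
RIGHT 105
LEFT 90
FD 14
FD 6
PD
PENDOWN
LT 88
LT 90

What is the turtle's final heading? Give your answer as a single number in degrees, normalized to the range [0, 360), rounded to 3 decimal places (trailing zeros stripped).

Answer: 163

Derivation:
Executing turtle program step by step:
Start: pos=(4,-9), heading=0, pen down
RT 105: heading 0 -> 255
LT 90: heading 255 -> 345
FD 14: (4,-9) -> (17.523,-12.623) [heading=345, draw]
FD 6: (17.523,-12.623) -> (23.319,-14.176) [heading=345, draw]
PD: pen down
PD: pen down
LT 88: heading 345 -> 73
LT 90: heading 73 -> 163
Final: pos=(23.319,-14.176), heading=163, 2 segment(s) drawn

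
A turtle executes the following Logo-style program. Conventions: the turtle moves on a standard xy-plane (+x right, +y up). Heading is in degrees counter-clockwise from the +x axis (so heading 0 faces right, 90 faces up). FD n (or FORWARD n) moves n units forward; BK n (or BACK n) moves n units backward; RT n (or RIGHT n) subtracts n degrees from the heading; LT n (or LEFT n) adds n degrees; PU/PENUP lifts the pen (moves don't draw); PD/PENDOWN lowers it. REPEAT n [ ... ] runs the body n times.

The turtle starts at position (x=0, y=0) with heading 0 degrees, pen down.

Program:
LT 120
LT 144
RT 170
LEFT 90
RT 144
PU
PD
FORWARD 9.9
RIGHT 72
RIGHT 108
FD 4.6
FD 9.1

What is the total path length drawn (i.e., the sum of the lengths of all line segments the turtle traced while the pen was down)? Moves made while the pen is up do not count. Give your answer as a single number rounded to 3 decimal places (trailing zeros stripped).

Executing turtle program step by step:
Start: pos=(0,0), heading=0, pen down
LT 120: heading 0 -> 120
LT 144: heading 120 -> 264
RT 170: heading 264 -> 94
LT 90: heading 94 -> 184
RT 144: heading 184 -> 40
PU: pen up
PD: pen down
FD 9.9: (0,0) -> (7.584,6.364) [heading=40, draw]
RT 72: heading 40 -> 328
RT 108: heading 328 -> 220
FD 4.6: (7.584,6.364) -> (4.06,3.407) [heading=220, draw]
FD 9.1: (4.06,3.407) -> (-2.911,-2.443) [heading=220, draw]
Final: pos=(-2.911,-2.443), heading=220, 3 segment(s) drawn

Segment lengths:
  seg 1: (0,0) -> (7.584,6.364), length = 9.9
  seg 2: (7.584,6.364) -> (4.06,3.407), length = 4.6
  seg 3: (4.06,3.407) -> (-2.911,-2.443), length = 9.1
Total = 23.6

Answer: 23.6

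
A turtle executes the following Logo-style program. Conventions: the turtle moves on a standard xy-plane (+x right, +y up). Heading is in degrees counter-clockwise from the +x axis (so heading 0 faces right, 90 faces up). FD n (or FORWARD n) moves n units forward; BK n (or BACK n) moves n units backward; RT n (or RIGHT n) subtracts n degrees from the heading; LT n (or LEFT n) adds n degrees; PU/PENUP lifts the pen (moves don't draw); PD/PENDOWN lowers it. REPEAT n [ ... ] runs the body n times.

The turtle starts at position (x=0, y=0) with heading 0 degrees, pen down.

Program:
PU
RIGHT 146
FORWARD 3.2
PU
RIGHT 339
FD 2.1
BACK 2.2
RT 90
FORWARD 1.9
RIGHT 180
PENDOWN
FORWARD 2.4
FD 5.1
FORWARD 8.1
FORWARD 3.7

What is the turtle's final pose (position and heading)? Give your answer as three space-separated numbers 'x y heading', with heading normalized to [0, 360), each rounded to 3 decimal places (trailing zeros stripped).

Answer: 11.658 -11.688 325

Derivation:
Executing turtle program step by step:
Start: pos=(0,0), heading=0, pen down
PU: pen up
RT 146: heading 0 -> 214
FD 3.2: (0,0) -> (-2.653,-1.789) [heading=214, move]
PU: pen up
RT 339: heading 214 -> 235
FD 2.1: (-2.653,-1.789) -> (-3.857,-3.51) [heading=235, move]
BK 2.2: (-3.857,-3.51) -> (-2.596,-1.708) [heading=235, move]
RT 90: heading 235 -> 145
FD 1.9: (-2.596,-1.708) -> (-4.152,-0.618) [heading=145, move]
RT 180: heading 145 -> 325
PD: pen down
FD 2.4: (-4.152,-0.618) -> (-2.186,-1.994) [heading=325, draw]
FD 5.1: (-2.186,-1.994) -> (1.992,-4.92) [heading=325, draw]
FD 8.1: (1.992,-4.92) -> (8.627,-9.565) [heading=325, draw]
FD 3.7: (8.627,-9.565) -> (11.658,-11.688) [heading=325, draw]
Final: pos=(11.658,-11.688), heading=325, 4 segment(s) drawn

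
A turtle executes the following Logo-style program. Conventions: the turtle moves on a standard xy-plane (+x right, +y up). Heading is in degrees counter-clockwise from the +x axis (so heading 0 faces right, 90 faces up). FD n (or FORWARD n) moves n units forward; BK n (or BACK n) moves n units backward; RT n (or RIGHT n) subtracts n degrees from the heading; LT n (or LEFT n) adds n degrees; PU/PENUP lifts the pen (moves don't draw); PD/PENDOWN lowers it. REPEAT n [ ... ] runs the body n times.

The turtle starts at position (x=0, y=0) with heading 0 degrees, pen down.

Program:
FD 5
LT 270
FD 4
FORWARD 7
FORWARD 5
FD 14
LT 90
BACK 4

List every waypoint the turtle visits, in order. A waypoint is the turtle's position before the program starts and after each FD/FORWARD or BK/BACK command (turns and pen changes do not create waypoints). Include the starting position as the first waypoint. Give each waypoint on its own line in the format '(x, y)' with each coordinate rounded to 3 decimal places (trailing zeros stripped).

Answer: (0, 0)
(5, 0)
(5, -4)
(5, -11)
(5, -16)
(5, -30)
(1, -30)

Derivation:
Executing turtle program step by step:
Start: pos=(0,0), heading=0, pen down
FD 5: (0,0) -> (5,0) [heading=0, draw]
LT 270: heading 0 -> 270
FD 4: (5,0) -> (5,-4) [heading=270, draw]
FD 7: (5,-4) -> (5,-11) [heading=270, draw]
FD 5: (5,-11) -> (5,-16) [heading=270, draw]
FD 14: (5,-16) -> (5,-30) [heading=270, draw]
LT 90: heading 270 -> 0
BK 4: (5,-30) -> (1,-30) [heading=0, draw]
Final: pos=(1,-30), heading=0, 6 segment(s) drawn
Waypoints (7 total):
(0, 0)
(5, 0)
(5, -4)
(5, -11)
(5, -16)
(5, -30)
(1, -30)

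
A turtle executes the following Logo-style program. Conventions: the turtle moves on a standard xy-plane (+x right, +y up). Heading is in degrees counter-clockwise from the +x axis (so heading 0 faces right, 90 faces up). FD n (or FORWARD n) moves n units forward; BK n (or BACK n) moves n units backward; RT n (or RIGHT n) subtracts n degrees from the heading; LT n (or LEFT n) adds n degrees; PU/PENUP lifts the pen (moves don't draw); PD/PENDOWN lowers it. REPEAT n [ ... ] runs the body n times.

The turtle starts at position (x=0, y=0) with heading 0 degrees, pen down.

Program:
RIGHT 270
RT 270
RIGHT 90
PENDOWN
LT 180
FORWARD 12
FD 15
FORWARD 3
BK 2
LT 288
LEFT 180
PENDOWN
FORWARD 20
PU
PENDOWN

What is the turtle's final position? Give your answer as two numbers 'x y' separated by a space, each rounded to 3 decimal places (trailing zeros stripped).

Executing turtle program step by step:
Start: pos=(0,0), heading=0, pen down
RT 270: heading 0 -> 90
RT 270: heading 90 -> 180
RT 90: heading 180 -> 90
PD: pen down
LT 180: heading 90 -> 270
FD 12: (0,0) -> (0,-12) [heading=270, draw]
FD 15: (0,-12) -> (0,-27) [heading=270, draw]
FD 3: (0,-27) -> (0,-30) [heading=270, draw]
BK 2: (0,-30) -> (0,-28) [heading=270, draw]
LT 288: heading 270 -> 198
LT 180: heading 198 -> 18
PD: pen down
FD 20: (0,-28) -> (19.021,-21.82) [heading=18, draw]
PU: pen up
PD: pen down
Final: pos=(19.021,-21.82), heading=18, 5 segment(s) drawn

Answer: 19.021 -21.82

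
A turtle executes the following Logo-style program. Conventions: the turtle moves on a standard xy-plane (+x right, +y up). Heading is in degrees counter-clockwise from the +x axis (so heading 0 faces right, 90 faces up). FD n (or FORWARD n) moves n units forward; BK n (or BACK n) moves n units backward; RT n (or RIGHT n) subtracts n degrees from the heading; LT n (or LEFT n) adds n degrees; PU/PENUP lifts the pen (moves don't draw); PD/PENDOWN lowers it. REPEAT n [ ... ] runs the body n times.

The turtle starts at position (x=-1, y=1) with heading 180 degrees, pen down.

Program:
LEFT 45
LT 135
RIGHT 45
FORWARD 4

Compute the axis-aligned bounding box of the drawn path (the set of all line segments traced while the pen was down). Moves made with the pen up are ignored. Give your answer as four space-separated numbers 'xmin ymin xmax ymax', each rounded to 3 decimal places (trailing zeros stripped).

Executing turtle program step by step:
Start: pos=(-1,1), heading=180, pen down
LT 45: heading 180 -> 225
LT 135: heading 225 -> 0
RT 45: heading 0 -> 315
FD 4: (-1,1) -> (1.828,-1.828) [heading=315, draw]
Final: pos=(1.828,-1.828), heading=315, 1 segment(s) drawn

Segment endpoints: x in {-1, 1.828}, y in {-1.828, 1}
xmin=-1, ymin=-1.828, xmax=1.828, ymax=1

Answer: -1 -1.828 1.828 1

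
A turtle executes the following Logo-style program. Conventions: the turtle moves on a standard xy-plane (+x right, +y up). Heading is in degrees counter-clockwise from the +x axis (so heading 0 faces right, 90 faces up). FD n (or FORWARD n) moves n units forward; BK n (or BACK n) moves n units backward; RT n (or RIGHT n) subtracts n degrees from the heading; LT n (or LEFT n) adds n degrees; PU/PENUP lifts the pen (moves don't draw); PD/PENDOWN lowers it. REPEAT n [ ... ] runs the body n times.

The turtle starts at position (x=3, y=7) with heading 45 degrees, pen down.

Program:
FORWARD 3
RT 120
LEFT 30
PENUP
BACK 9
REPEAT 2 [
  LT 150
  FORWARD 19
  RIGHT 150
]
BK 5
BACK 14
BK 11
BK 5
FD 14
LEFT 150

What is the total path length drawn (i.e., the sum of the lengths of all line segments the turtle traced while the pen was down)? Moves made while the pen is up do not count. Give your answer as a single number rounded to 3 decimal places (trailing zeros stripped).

Answer: 3

Derivation:
Executing turtle program step by step:
Start: pos=(3,7), heading=45, pen down
FD 3: (3,7) -> (5.121,9.121) [heading=45, draw]
RT 120: heading 45 -> 285
LT 30: heading 285 -> 315
PU: pen up
BK 9: (5.121,9.121) -> (-1.243,15.485) [heading=315, move]
REPEAT 2 [
  -- iteration 1/2 --
  LT 150: heading 315 -> 105
  FD 19: (-1.243,15.485) -> (-6.16,33.838) [heading=105, move]
  RT 150: heading 105 -> 315
  -- iteration 2/2 --
  LT 150: heading 315 -> 105
  FD 19: (-6.16,33.838) -> (-11.078,52.19) [heading=105, move]
  RT 150: heading 105 -> 315
]
BK 5: (-11.078,52.19) -> (-14.613,55.726) [heading=315, move]
BK 14: (-14.613,55.726) -> (-24.513,65.625) [heading=315, move]
BK 11: (-24.513,65.625) -> (-32.291,73.404) [heading=315, move]
BK 5: (-32.291,73.404) -> (-35.827,76.939) [heading=315, move]
FD 14: (-35.827,76.939) -> (-25.927,67.04) [heading=315, move]
LT 150: heading 315 -> 105
Final: pos=(-25.927,67.04), heading=105, 1 segment(s) drawn

Segment lengths:
  seg 1: (3,7) -> (5.121,9.121), length = 3
Total = 3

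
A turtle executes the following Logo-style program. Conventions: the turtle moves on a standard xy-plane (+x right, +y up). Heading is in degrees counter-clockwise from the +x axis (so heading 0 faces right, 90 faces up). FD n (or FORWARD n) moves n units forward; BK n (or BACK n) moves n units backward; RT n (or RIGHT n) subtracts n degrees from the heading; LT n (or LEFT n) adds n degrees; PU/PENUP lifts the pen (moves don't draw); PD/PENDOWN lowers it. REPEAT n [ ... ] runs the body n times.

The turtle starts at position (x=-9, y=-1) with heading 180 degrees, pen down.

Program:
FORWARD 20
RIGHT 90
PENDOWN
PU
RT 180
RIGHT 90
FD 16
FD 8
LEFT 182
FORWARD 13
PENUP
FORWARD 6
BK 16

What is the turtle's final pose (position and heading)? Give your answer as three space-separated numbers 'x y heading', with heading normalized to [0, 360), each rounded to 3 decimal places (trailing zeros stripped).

Executing turtle program step by step:
Start: pos=(-9,-1), heading=180, pen down
FD 20: (-9,-1) -> (-29,-1) [heading=180, draw]
RT 90: heading 180 -> 90
PD: pen down
PU: pen up
RT 180: heading 90 -> 270
RT 90: heading 270 -> 180
FD 16: (-29,-1) -> (-45,-1) [heading=180, move]
FD 8: (-45,-1) -> (-53,-1) [heading=180, move]
LT 182: heading 180 -> 2
FD 13: (-53,-1) -> (-40.008,-0.546) [heading=2, move]
PU: pen up
FD 6: (-40.008,-0.546) -> (-34.012,-0.337) [heading=2, move]
BK 16: (-34.012,-0.337) -> (-50.002,-0.895) [heading=2, move]
Final: pos=(-50.002,-0.895), heading=2, 1 segment(s) drawn

Answer: -50.002 -0.895 2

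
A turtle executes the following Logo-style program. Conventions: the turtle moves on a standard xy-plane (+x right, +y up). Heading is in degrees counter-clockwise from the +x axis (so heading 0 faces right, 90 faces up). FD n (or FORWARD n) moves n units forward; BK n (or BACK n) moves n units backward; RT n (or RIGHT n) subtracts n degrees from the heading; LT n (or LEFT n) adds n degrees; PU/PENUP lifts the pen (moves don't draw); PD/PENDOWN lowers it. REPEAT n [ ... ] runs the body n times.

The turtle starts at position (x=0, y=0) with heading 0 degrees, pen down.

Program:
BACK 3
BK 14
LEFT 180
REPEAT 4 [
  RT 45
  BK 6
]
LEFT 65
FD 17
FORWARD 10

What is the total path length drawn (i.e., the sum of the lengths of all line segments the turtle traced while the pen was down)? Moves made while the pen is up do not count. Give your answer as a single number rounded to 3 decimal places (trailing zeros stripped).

Executing turtle program step by step:
Start: pos=(0,0), heading=0, pen down
BK 3: (0,0) -> (-3,0) [heading=0, draw]
BK 14: (-3,0) -> (-17,0) [heading=0, draw]
LT 180: heading 0 -> 180
REPEAT 4 [
  -- iteration 1/4 --
  RT 45: heading 180 -> 135
  BK 6: (-17,0) -> (-12.757,-4.243) [heading=135, draw]
  -- iteration 2/4 --
  RT 45: heading 135 -> 90
  BK 6: (-12.757,-4.243) -> (-12.757,-10.243) [heading=90, draw]
  -- iteration 3/4 --
  RT 45: heading 90 -> 45
  BK 6: (-12.757,-10.243) -> (-17,-14.485) [heading=45, draw]
  -- iteration 4/4 --
  RT 45: heading 45 -> 0
  BK 6: (-17,-14.485) -> (-23,-14.485) [heading=0, draw]
]
LT 65: heading 0 -> 65
FD 17: (-23,-14.485) -> (-15.815,0.922) [heading=65, draw]
FD 10: (-15.815,0.922) -> (-11.589,9.985) [heading=65, draw]
Final: pos=(-11.589,9.985), heading=65, 8 segment(s) drawn

Segment lengths:
  seg 1: (0,0) -> (-3,0), length = 3
  seg 2: (-3,0) -> (-17,0), length = 14
  seg 3: (-17,0) -> (-12.757,-4.243), length = 6
  seg 4: (-12.757,-4.243) -> (-12.757,-10.243), length = 6
  seg 5: (-12.757,-10.243) -> (-17,-14.485), length = 6
  seg 6: (-17,-14.485) -> (-23,-14.485), length = 6
  seg 7: (-23,-14.485) -> (-15.815,0.922), length = 17
  seg 8: (-15.815,0.922) -> (-11.589,9.985), length = 10
Total = 68

Answer: 68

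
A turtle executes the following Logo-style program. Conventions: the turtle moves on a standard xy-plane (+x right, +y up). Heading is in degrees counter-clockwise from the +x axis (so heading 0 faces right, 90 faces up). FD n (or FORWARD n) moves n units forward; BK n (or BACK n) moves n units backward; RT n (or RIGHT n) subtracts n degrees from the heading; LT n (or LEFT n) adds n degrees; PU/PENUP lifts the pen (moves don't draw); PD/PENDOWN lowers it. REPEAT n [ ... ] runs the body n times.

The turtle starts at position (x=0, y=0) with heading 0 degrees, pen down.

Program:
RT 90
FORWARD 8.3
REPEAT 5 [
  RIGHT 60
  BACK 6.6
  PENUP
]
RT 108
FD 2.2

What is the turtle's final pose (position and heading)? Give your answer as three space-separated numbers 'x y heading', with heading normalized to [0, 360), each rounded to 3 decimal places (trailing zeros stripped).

Answer: -1.635 -16.372 222

Derivation:
Executing turtle program step by step:
Start: pos=(0,0), heading=0, pen down
RT 90: heading 0 -> 270
FD 8.3: (0,0) -> (0,-8.3) [heading=270, draw]
REPEAT 5 [
  -- iteration 1/5 --
  RT 60: heading 270 -> 210
  BK 6.6: (0,-8.3) -> (5.716,-5) [heading=210, draw]
  PU: pen up
  -- iteration 2/5 --
  RT 60: heading 210 -> 150
  BK 6.6: (5.716,-5) -> (11.432,-8.3) [heading=150, move]
  PU: pen up
  -- iteration 3/5 --
  RT 60: heading 150 -> 90
  BK 6.6: (11.432,-8.3) -> (11.432,-14.9) [heading=90, move]
  PU: pen up
  -- iteration 4/5 --
  RT 60: heading 90 -> 30
  BK 6.6: (11.432,-14.9) -> (5.716,-18.2) [heading=30, move]
  PU: pen up
  -- iteration 5/5 --
  RT 60: heading 30 -> 330
  BK 6.6: (5.716,-18.2) -> (0,-14.9) [heading=330, move]
  PU: pen up
]
RT 108: heading 330 -> 222
FD 2.2: (0,-14.9) -> (-1.635,-16.372) [heading=222, move]
Final: pos=(-1.635,-16.372), heading=222, 2 segment(s) drawn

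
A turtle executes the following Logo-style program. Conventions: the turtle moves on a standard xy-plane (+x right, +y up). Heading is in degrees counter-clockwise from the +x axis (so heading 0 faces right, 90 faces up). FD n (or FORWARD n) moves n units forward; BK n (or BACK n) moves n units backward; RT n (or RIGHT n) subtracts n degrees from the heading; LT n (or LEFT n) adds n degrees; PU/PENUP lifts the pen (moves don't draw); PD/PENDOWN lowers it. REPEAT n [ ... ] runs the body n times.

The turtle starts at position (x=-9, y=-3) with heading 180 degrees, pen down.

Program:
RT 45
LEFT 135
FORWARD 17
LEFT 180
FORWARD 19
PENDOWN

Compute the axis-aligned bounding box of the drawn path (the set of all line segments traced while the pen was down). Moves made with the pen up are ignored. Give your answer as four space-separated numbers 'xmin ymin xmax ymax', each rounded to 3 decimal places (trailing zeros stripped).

Executing turtle program step by step:
Start: pos=(-9,-3), heading=180, pen down
RT 45: heading 180 -> 135
LT 135: heading 135 -> 270
FD 17: (-9,-3) -> (-9,-20) [heading=270, draw]
LT 180: heading 270 -> 90
FD 19: (-9,-20) -> (-9,-1) [heading=90, draw]
PD: pen down
Final: pos=(-9,-1), heading=90, 2 segment(s) drawn

Segment endpoints: x in {-9, -9, -9}, y in {-20, -3, -1}
xmin=-9, ymin=-20, xmax=-9, ymax=-1

Answer: -9 -20 -9 -1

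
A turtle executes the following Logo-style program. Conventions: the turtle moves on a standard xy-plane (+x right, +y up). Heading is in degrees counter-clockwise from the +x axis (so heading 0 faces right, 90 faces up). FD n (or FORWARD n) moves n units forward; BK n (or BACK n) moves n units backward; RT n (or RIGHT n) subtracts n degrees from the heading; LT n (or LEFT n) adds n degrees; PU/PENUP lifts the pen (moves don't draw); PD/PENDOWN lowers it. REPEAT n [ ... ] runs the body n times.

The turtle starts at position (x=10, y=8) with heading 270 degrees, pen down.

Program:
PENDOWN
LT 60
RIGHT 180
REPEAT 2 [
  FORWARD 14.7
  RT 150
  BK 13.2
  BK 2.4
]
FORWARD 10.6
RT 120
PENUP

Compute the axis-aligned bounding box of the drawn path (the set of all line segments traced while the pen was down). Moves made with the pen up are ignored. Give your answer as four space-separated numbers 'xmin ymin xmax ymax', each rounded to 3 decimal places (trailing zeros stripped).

Executing turtle program step by step:
Start: pos=(10,8), heading=270, pen down
PD: pen down
LT 60: heading 270 -> 330
RT 180: heading 330 -> 150
REPEAT 2 [
  -- iteration 1/2 --
  FD 14.7: (10,8) -> (-2.731,15.35) [heading=150, draw]
  RT 150: heading 150 -> 0
  BK 13.2: (-2.731,15.35) -> (-15.931,15.35) [heading=0, draw]
  BK 2.4: (-15.931,15.35) -> (-18.331,15.35) [heading=0, draw]
  -- iteration 2/2 --
  FD 14.7: (-18.331,15.35) -> (-3.631,15.35) [heading=0, draw]
  RT 150: heading 0 -> 210
  BK 13.2: (-3.631,15.35) -> (7.801,21.95) [heading=210, draw]
  BK 2.4: (7.801,21.95) -> (9.879,23.15) [heading=210, draw]
]
FD 10.6: (9.879,23.15) -> (0.7,17.85) [heading=210, draw]
RT 120: heading 210 -> 90
PU: pen up
Final: pos=(0.7,17.85), heading=90, 7 segment(s) drawn

Segment endpoints: x in {-18.331, -15.931, -3.631, -2.731, 0.7, 7.801, 9.879, 10}, y in {8, 15.35, 17.85, 21.95, 23.15}
xmin=-18.331, ymin=8, xmax=10, ymax=23.15

Answer: -18.331 8 10 23.15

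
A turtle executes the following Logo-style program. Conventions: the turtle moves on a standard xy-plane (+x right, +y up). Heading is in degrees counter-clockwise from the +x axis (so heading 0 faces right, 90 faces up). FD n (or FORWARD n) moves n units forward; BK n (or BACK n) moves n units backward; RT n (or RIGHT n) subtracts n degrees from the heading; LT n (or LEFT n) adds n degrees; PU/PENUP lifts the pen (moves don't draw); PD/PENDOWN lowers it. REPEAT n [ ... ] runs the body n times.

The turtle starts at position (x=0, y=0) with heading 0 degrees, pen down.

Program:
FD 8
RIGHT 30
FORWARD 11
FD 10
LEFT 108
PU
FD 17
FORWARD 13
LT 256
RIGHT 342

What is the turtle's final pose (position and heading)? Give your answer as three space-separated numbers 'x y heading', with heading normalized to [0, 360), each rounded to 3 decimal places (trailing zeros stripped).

Executing turtle program step by step:
Start: pos=(0,0), heading=0, pen down
FD 8: (0,0) -> (8,0) [heading=0, draw]
RT 30: heading 0 -> 330
FD 11: (8,0) -> (17.526,-5.5) [heading=330, draw]
FD 10: (17.526,-5.5) -> (26.187,-10.5) [heading=330, draw]
LT 108: heading 330 -> 78
PU: pen up
FD 17: (26.187,-10.5) -> (29.721,6.129) [heading=78, move]
FD 13: (29.721,6.129) -> (32.424,18.844) [heading=78, move]
LT 256: heading 78 -> 334
RT 342: heading 334 -> 352
Final: pos=(32.424,18.844), heading=352, 3 segment(s) drawn

Answer: 32.424 18.844 352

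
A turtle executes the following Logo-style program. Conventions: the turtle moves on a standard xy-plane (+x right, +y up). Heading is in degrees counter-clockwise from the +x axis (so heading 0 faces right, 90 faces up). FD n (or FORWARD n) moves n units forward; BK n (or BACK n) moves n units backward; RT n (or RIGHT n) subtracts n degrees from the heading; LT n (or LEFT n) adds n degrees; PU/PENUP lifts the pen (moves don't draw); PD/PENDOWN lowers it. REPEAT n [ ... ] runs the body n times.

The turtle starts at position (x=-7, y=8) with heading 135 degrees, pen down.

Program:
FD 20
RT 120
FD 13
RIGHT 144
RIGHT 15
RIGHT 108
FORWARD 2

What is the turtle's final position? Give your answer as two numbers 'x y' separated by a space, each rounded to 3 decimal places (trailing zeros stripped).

Executing turtle program step by step:
Start: pos=(-7,8), heading=135, pen down
FD 20: (-7,8) -> (-21.142,22.142) [heading=135, draw]
RT 120: heading 135 -> 15
FD 13: (-21.142,22.142) -> (-8.585,25.507) [heading=15, draw]
RT 144: heading 15 -> 231
RT 15: heading 231 -> 216
RT 108: heading 216 -> 108
FD 2: (-8.585,25.507) -> (-9.203,27.409) [heading=108, draw]
Final: pos=(-9.203,27.409), heading=108, 3 segment(s) drawn

Answer: -9.203 27.409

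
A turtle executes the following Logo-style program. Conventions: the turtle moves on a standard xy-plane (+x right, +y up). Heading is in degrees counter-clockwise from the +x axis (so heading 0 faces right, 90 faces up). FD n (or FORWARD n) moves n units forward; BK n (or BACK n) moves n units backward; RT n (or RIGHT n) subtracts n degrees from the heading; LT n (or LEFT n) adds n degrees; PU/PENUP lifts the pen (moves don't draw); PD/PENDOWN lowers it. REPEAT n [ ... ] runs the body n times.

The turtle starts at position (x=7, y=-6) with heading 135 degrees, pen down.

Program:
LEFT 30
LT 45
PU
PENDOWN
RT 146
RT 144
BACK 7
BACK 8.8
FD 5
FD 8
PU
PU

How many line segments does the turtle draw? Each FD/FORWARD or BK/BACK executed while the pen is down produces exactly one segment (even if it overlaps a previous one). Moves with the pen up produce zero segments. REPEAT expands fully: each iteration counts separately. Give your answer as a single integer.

Answer: 4

Derivation:
Executing turtle program step by step:
Start: pos=(7,-6), heading=135, pen down
LT 30: heading 135 -> 165
LT 45: heading 165 -> 210
PU: pen up
PD: pen down
RT 146: heading 210 -> 64
RT 144: heading 64 -> 280
BK 7: (7,-6) -> (5.784,0.894) [heading=280, draw]
BK 8.8: (5.784,0.894) -> (4.256,9.56) [heading=280, draw]
FD 5: (4.256,9.56) -> (5.125,4.636) [heading=280, draw]
FD 8: (5.125,4.636) -> (6.514,-3.243) [heading=280, draw]
PU: pen up
PU: pen up
Final: pos=(6.514,-3.243), heading=280, 4 segment(s) drawn
Segments drawn: 4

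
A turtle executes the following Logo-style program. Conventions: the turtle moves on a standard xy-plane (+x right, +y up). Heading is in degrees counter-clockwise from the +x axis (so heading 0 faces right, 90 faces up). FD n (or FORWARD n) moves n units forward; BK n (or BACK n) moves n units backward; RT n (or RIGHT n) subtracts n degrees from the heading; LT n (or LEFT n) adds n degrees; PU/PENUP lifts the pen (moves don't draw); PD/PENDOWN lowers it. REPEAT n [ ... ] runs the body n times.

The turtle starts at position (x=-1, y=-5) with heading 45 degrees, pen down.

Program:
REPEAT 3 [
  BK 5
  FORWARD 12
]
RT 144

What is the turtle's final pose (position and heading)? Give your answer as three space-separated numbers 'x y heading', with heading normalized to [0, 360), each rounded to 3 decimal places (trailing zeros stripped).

Answer: 13.849 9.849 261

Derivation:
Executing turtle program step by step:
Start: pos=(-1,-5), heading=45, pen down
REPEAT 3 [
  -- iteration 1/3 --
  BK 5: (-1,-5) -> (-4.536,-8.536) [heading=45, draw]
  FD 12: (-4.536,-8.536) -> (3.95,-0.05) [heading=45, draw]
  -- iteration 2/3 --
  BK 5: (3.95,-0.05) -> (0.414,-3.586) [heading=45, draw]
  FD 12: (0.414,-3.586) -> (8.899,4.899) [heading=45, draw]
  -- iteration 3/3 --
  BK 5: (8.899,4.899) -> (5.364,1.364) [heading=45, draw]
  FD 12: (5.364,1.364) -> (13.849,9.849) [heading=45, draw]
]
RT 144: heading 45 -> 261
Final: pos=(13.849,9.849), heading=261, 6 segment(s) drawn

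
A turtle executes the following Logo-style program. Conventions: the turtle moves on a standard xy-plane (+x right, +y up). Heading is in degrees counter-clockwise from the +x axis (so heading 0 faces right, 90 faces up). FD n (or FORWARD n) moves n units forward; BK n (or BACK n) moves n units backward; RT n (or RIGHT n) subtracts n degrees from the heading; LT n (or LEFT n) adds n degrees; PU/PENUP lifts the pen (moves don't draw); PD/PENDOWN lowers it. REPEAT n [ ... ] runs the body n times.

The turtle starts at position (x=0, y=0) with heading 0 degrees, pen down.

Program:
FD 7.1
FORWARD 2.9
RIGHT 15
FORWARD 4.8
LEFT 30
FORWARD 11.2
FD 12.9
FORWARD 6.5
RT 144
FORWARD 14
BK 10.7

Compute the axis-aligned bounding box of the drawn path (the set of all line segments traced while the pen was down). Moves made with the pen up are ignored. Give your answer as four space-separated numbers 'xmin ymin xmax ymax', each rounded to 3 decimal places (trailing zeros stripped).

Answer: 0 -4.203 44.194 6.678

Derivation:
Executing turtle program step by step:
Start: pos=(0,0), heading=0, pen down
FD 7.1: (0,0) -> (7.1,0) [heading=0, draw]
FD 2.9: (7.1,0) -> (10,0) [heading=0, draw]
RT 15: heading 0 -> 345
FD 4.8: (10,0) -> (14.636,-1.242) [heading=345, draw]
LT 30: heading 345 -> 15
FD 11.2: (14.636,-1.242) -> (25.455,1.656) [heading=15, draw]
FD 12.9: (25.455,1.656) -> (37.915,4.995) [heading=15, draw]
FD 6.5: (37.915,4.995) -> (44.194,6.678) [heading=15, draw]
RT 144: heading 15 -> 231
FD 14: (44.194,6.678) -> (35.383,-4.203) [heading=231, draw]
BK 10.7: (35.383,-4.203) -> (42.117,4.113) [heading=231, draw]
Final: pos=(42.117,4.113), heading=231, 8 segment(s) drawn

Segment endpoints: x in {0, 7.1, 10, 14.636, 25.455, 35.383, 37.915, 42.117, 44.194}, y in {-4.203, -1.242, 0, 1.656, 4.113, 4.995, 6.678}
xmin=0, ymin=-4.203, xmax=44.194, ymax=6.678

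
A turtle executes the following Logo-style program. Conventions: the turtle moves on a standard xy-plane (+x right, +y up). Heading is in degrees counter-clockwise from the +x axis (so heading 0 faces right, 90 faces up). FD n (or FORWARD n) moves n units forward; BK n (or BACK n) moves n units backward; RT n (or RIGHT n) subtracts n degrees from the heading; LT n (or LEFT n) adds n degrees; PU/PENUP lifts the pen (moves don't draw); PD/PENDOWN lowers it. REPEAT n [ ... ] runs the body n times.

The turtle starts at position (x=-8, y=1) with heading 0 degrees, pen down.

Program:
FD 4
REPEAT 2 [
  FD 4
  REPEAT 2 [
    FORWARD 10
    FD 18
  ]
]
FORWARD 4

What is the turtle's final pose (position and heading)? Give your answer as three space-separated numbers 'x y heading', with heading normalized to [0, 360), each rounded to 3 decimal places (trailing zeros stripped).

Executing turtle program step by step:
Start: pos=(-8,1), heading=0, pen down
FD 4: (-8,1) -> (-4,1) [heading=0, draw]
REPEAT 2 [
  -- iteration 1/2 --
  FD 4: (-4,1) -> (0,1) [heading=0, draw]
  REPEAT 2 [
    -- iteration 1/2 --
    FD 10: (0,1) -> (10,1) [heading=0, draw]
    FD 18: (10,1) -> (28,1) [heading=0, draw]
    -- iteration 2/2 --
    FD 10: (28,1) -> (38,1) [heading=0, draw]
    FD 18: (38,1) -> (56,1) [heading=0, draw]
  ]
  -- iteration 2/2 --
  FD 4: (56,1) -> (60,1) [heading=0, draw]
  REPEAT 2 [
    -- iteration 1/2 --
    FD 10: (60,1) -> (70,1) [heading=0, draw]
    FD 18: (70,1) -> (88,1) [heading=0, draw]
    -- iteration 2/2 --
    FD 10: (88,1) -> (98,1) [heading=0, draw]
    FD 18: (98,1) -> (116,1) [heading=0, draw]
  ]
]
FD 4: (116,1) -> (120,1) [heading=0, draw]
Final: pos=(120,1), heading=0, 12 segment(s) drawn

Answer: 120 1 0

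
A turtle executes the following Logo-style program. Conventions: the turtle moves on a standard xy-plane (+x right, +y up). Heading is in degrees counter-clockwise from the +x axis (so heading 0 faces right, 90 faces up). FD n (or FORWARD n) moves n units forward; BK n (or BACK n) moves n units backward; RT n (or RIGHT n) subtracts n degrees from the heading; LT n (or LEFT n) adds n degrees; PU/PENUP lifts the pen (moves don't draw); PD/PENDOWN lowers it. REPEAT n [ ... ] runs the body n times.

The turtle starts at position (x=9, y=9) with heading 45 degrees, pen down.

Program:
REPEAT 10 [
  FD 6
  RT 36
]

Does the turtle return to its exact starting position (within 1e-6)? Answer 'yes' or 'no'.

Executing turtle program step by step:
Start: pos=(9,9), heading=45, pen down
REPEAT 10 [
  -- iteration 1/10 --
  FD 6: (9,9) -> (13.243,13.243) [heading=45, draw]
  RT 36: heading 45 -> 9
  -- iteration 2/10 --
  FD 6: (13.243,13.243) -> (19.169,14.181) [heading=9, draw]
  RT 36: heading 9 -> 333
  -- iteration 3/10 --
  FD 6: (19.169,14.181) -> (24.515,11.457) [heading=333, draw]
  RT 36: heading 333 -> 297
  -- iteration 4/10 --
  FD 6: (24.515,11.457) -> (27.239,6.111) [heading=297, draw]
  RT 36: heading 297 -> 261
  -- iteration 5/10 --
  FD 6: (27.239,6.111) -> (26.3,0.185) [heading=261, draw]
  RT 36: heading 261 -> 225
  -- iteration 6/10 --
  FD 6: (26.3,0.185) -> (22.058,-4.058) [heading=225, draw]
  RT 36: heading 225 -> 189
  -- iteration 7/10 --
  FD 6: (22.058,-4.058) -> (16.131,-4.996) [heading=189, draw]
  RT 36: heading 189 -> 153
  -- iteration 8/10 --
  FD 6: (16.131,-4.996) -> (10.785,-2.272) [heading=153, draw]
  RT 36: heading 153 -> 117
  -- iteration 9/10 --
  FD 6: (10.785,-2.272) -> (8.061,3.074) [heading=117, draw]
  RT 36: heading 117 -> 81
  -- iteration 10/10 --
  FD 6: (8.061,3.074) -> (9,9) [heading=81, draw]
  RT 36: heading 81 -> 45
]
Final: pos=(9,9), heading=45, 10 segment(s) drawn

Start position: (9, 9)
Final position: (9, 9)
Distance = 0; < 1e-6 -> CLOSED

Answer: yes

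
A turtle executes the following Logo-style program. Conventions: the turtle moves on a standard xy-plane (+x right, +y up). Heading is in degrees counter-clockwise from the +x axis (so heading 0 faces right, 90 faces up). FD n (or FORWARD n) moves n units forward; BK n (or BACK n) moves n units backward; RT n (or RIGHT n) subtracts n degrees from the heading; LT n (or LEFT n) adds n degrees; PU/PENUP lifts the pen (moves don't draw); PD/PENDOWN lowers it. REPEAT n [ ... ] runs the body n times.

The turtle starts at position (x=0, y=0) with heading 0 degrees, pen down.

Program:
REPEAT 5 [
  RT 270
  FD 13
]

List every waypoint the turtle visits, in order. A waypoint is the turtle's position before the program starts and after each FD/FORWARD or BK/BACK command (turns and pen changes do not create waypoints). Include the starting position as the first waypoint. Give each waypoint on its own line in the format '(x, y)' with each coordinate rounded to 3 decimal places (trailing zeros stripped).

Answer: (0, 0)
(0, 13)
(-13, 13)
(-13, 0)
(0, 0)
(0, 13)

Derivation:
Executing turtle program step by step:
Start: pos=(0,0), heading=0, pen down
REPEAT 5 [
  -- iteration 1/5 --
  RT 270: heading 0 -> 90
  FD 13: (0,0) -> (0,13) [heading=90, draw]
  -- iteration 2/5 --
  RT 270: heading 90 -> 180
  FD 13: (0,13) -> (-13,13) [heading=180, draw]
  -- iteration 3/5 --
  RT 270: heading 180 -> 270
  FD 13: (-13,13) -> (-13,0) [heading=270, draw]
  -- iteration 4/5 --
  RT 270: heading 270 -> 0
  FD 13: (-13,0) -> (0,0) [heading=0, draw]
  -- iteration 5/5 --
  RT 270: heading 0 -> 90
  FD 13: (0,0) -> (0,13) [heading=90, draw]
]
Final: pos=(0,13), heading=90, 5 segment(s) drawn
Waypoints (6 total):
(0, 0)
(0, 13)
(-13, 13)
(-13, 0)
(0, 0)
(0, 13)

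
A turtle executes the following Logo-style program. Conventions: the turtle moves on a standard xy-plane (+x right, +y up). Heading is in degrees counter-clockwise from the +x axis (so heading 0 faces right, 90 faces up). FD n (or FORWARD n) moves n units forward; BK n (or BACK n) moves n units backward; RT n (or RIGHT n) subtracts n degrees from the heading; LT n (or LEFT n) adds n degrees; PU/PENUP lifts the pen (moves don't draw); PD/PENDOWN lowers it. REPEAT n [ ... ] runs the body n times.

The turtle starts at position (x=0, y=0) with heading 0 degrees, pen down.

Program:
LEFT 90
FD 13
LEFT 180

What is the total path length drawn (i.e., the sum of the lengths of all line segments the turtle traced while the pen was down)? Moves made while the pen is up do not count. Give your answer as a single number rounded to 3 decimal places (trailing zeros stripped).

Answer: 13

Derivation:
Executing turtle program step by step:
Start: pos=(0,0), heading=0, pen down
LT 90: heading 0 -> 90
FD 13: (0,0) -> (0,13) [heading=90, draw]
LT 180: heading 90 -> 270
Final: pos=(0,13), heading=270, 1 segment(s) drawn

Segment lengths:
  seg 1: (0,0) -> (0,13), length = 13
Total = 13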